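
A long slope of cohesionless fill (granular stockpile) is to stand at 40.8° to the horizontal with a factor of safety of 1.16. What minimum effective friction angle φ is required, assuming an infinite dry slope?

φ = 45.0°

FS = tanφ/tanβ ⇒ tanφ = FS · tanβ = 1.16 · tan40.8° = 1.0013
φ = arctan(1.0013) = 45.04°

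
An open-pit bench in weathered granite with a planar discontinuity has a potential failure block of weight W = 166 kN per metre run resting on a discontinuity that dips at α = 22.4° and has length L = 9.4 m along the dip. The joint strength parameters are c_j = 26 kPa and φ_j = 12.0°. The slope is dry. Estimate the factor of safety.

FS = 4.38

Resolving the block weight along and normal to the plane and applying the Mohr–Coulomb strength on the joint:
N' = W cosα = 166·cos22.4° = 153.5 kN/m
Driving force T = W sinα = 166·sin22.4° = 63.3 kN/m
Resisting force R = c_j·L + N'·tanφ_j = 26·9.4 + 153.5·tan12.0° = 244.4 + 32.6 = 277.0 kN/m
FS = R / T = 277.0 / 63.3 = 4.379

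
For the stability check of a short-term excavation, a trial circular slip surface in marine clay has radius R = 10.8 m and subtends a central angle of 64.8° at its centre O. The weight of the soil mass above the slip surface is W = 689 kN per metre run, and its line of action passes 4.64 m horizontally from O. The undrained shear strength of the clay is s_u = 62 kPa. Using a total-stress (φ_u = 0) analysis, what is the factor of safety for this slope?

Taking moments about the centre O, the resisting moment is provided by the undrained shear strength acting along the arc:
Arc length L_a = R·θ = 10.8·(64.8°·π/180) = 10.8·1.1310 = 12.21 m
M_R = s_u·L_a·R = 62·12.21·10.8 = 8178.8 kN·m/m
M_D = W·d = 689·4.64 = 3197.0 kN·m/m
FS = M_R / M_D = 8178.8 / 3197.0 = 2.558

FS = 2.56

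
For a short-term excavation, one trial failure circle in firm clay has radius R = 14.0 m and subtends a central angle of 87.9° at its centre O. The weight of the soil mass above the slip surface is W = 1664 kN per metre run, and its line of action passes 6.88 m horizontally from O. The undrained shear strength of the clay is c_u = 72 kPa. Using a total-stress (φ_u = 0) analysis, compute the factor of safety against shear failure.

Taking moments about the centre O, the resisting moment is provided by the undrained shear strength acting along the arc:
Arc length L_a = R·θ = 14.0·(87.9°·π/180) = 14.0·1.5341 = 21.48 m
M_R = c_u·L_a·R = 72·21.48·14.0 = 21649.8 kN·m/m
M_D = W·d = 1664·6.88 = 11448.3 kN·m/m
FS = M_R / M_D = 21649.8 / 11448.3 = 1.891

FS = 1.89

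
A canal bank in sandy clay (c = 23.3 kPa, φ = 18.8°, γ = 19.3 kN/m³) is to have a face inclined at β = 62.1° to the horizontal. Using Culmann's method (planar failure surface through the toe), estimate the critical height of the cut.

H_c = 14.84 m

Culmann's analysis gives the critical failure plane at α_cr = (β + φ)/2 = (62.1 + 18.8)/2 = 40.5°, and the critical height
H_c = (4c/γ) · sinβ cosφ / [1 − cos(β − φ)]
    = (4·23.3/19.3) · sin62.1°·cos18.8° / [1 − cos(43.3°)]
    = 4.829 · 0.8838·0.9466 / [1 − 0.7278]
    = 4.829 · 0.8366 / 0.2722
    = 14.84 m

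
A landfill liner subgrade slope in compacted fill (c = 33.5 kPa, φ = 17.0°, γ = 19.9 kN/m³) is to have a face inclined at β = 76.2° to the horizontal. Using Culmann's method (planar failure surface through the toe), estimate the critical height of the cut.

H_c = 12.82 m

Culmann's analysis gives the critical failure plane at α_cr = (β + φ)/2 = (76.2 + 17.0)/2 = 46.6°, and the critical height
H_c = (4c/γ) · sinβ cosφ / [1 − cos(β − φ)]
    = (4·33.5/19.9) · sin76.2°·cos17.0° / [1 − cos(59.2°)]
    = 6.734 · 0.9711·0.9563 / [1 − 0.5120]
    = 6.734 · 0.9287 / 0.4880
    = 12.82 m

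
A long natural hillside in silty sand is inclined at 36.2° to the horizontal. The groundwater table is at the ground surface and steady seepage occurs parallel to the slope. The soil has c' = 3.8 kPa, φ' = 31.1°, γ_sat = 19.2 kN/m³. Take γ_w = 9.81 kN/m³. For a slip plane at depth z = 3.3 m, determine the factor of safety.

With seepage parallel to the slope and the water table at the surface, the effective normal stress on the slip plane uses the buoyant unit weight γ' = γ_sat − γ_w while the driving shear stress uses γ_sat:
FS = [c' + γ' z cos²β tanφ'] / [γ_sat z sinβ cosβ]
γ' = 19.2 − 9.81 = 9.39 kN/m³
Numerator = 3.8 + 9.39·3.3·cos²36.2°·tan31.1° = 3.8 + 9.39·3.3·0.6512·0.6032 = 15.972 kPa
Denominator = 19.2·3.3·sin36.2°·cos36.2° = 19.2·3.3·0.5906·0.8070 = 30.197 kPa
FS = 15.972 / 30.197 = 0.529

FS = 0.53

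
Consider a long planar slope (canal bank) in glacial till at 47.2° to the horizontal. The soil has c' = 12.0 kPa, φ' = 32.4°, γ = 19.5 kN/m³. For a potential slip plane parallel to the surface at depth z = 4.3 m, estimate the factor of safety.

For an infinite slope with a slip plane parallel to the surface (no pore pressure): FS = [c' + γz cos²β tanφ'] / [γz sinβ cosβ].
γz = 19.5·4.3 = 83.85 kN/m²
Numerator = 12.0 + 83.85·cos²47.2°·tan32.4° = 12.0 + 83.85·0.4616·0.6346 = 36.565 kPa
Denominator = 83.85·sin47.2°·cos47.2° = 83.85·0.7337·0.6794 = 41.801 kPa
FS = 36.565 / 41.801 = 0.875

FS = 0.87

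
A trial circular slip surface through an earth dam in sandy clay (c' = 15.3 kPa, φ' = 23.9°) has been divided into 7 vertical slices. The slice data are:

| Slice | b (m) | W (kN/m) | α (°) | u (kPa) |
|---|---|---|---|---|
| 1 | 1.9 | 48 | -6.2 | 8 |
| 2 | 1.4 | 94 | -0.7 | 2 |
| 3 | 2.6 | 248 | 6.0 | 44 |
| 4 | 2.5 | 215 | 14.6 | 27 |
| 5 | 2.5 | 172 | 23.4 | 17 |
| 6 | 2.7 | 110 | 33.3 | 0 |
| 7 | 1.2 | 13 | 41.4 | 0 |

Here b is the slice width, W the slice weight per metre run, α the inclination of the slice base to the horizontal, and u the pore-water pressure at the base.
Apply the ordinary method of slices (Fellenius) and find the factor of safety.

Ordinary method of slices: FS = Σ[c'·Δl_i + (W_i cosα_i − u_i·Δl_i)·tanφ'] / Σ W_i sinα_i, with Δl_i = b_i / cosα_i.
Slice 1: Δl = 1.9/cos(-6.2°) = 1.911 m; N'_1 = 48·cos(-6.2°) − 8·1.911 = 32.4; c'Δl = 29.24; W sinα = -5.2
Slice 2: Δl = 1.4/cos(-0.7°) = 1.400 m; N'_2 = 94·cos(-0.7°) − 2·1.400 = 91.2; c'Δl = 21.42; W sinα = -1.1
Slice 3: Δl = 2.6/cos6.0° = 2.614 m; N'_3 = 248·cos6.0° − 44·2.614 = 131.6; c'Δl = 40.00; W sinα = 25.9
Slice 4: Δl = 2.5/cos14.6° = 2.583 m; N'_4 = 215·cos14.6° − 27·2.583 = 138.3; c'Δl = 39.53; W sinα = 54.2
Slice 5: Δl = 2.5/cos23.4° = 2.724 m; N'_5 = 172·cos23.4° − 17·2.724 = 111.5; c'Δl = 41.68; W sinα = 68.3
Slice 6: Δl = 2.7/cos33.3° = 3.230 m; N'_6 = 110·cos33.3° − 0·3.230 = 91.9; c'Δl = 49.43; W sinα = 60.4
Slice 7: Δl = 1.2/cos41.4° = 1.600 m; N'_7 = 13·cos41.4° − 0·1.600 = 9.8; c'Δl = 24.48; W sinα = 8.6
Σc'Δl = 245.8 kN/m; ΣN' = 606.8 kN/m; ΣW sinα = 211.1 kN/m
Resisting = 245.8 + 606.8·tan23.9° = 245.8 + 268.9 = 514.7 kN/m
FS = 514.7 / 211.1 = 2.438

FS = 2.44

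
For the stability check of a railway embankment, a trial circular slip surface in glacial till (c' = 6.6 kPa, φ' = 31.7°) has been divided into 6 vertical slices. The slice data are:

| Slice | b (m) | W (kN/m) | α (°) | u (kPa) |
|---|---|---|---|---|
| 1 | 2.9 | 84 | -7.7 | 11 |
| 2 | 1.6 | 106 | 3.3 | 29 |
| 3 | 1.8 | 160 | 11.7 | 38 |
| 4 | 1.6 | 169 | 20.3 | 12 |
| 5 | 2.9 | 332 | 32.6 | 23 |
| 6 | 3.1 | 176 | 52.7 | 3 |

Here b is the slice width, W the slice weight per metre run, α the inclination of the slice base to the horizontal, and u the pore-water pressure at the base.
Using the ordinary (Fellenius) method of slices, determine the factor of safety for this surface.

Ordinary method of slices: FS = Σ[c'·Δl_i + (W_i cosα_i − u_i·Δl_i)·tanφ'] / Σ W_i sinα_i, with Δl_i = b_i / cosα_i.
Slice 1: Δl = 2.9/cos(-7.7°) = 2.926 m; N'_1 = 84·cos(-7.7°) − 11·2.926 = 51.1; c'Δl = 19.31; W sinα = -11.3
Slice 2: Δl = 1.6/cos3.3° = 1.603 m; N'_2 = 106·cos3.3° − 29·1.603 = 59.3; c'Δl = 10.58; W sinα = 6.1
Slice 3: Δl = 1.8/cos11.7° = 1.838 m; N'_3 = 160·cos11.7° − 38·1.838 = 86.8; c'Δl = 12.13; W sinα = 32.4
Slice 4: Δl = 1.6/cos20.3° = 1.706 m; N'_4 = 169·cos20.3° − 12·1.706 = 138.0; c'Δl = 11.26; W sinα = 58.6
Slice 5: Δl = 2.9/cos32.6° = 3.442 m; N'_5 = 332·cos32.6° − 23·3.442 = 200.5; c'Δl = 22.72; W sinα = 178.9
Slice 6: Δl = 3.1/cos52.7° = 5.116 m; N'_6 = 176·cos52.7° − 3·5.116 = 91.3; c'Δl = 33.76; W sinα = 140.0
Σc'Δl = 109.8 kN/m; ΣN' = 627.1 kN/m; ΣW sinα = 404.8 kN/m
Resisting = 109.8 + 627.1·tan31.7° = 109.8 + 387.3 = 497.1 kN/m
FS = 497.1 / 404.8 = 1.228

FS = 1.23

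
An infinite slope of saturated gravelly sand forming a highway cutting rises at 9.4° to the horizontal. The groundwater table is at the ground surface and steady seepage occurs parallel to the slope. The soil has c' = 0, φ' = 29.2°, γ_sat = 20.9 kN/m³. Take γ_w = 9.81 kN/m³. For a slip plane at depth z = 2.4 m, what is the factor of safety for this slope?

With seepage parallel to the slope and the water table at the surface, the effective normal stress on the slip plane uses the buoyant unit weight γ' = γ_sat − γ_w while the driving shear stress uses γ_sat:
FS = [c' + γ' z cos²β tanφ'] / [γ_sat z sinβ cosβ]
(For c' = 0 this reduces to FS = (γ'/γ_sat)·tanφ'/tanβ.)
γ' = 20.9 − 9.81 = 11.09 kN/m³
Numerator = 0.0 + 11.09·2.4·cos²9.4°·tan29.2° = 0.0 + 11.09·2.4·0.9733·0.5589 = 14.478 kPa
Denominator = 20.9·2.4·sin9.4°·cos9.4° = 20.9·2.4·0.1633·0.9866 = 8.082 kPa
FS = 14.478 / 8.082 = 1.791

FS = 1.79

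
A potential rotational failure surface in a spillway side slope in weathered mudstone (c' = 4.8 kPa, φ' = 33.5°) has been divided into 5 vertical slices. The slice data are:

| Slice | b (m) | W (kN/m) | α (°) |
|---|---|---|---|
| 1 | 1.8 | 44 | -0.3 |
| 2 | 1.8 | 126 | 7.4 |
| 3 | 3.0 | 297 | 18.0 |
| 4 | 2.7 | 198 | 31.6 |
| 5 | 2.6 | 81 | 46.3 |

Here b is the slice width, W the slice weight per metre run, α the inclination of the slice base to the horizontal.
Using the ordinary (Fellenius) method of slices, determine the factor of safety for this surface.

FS = 1.90

Ordinary method of slices: FS = Σ[c'·Δl_i + (W_i cosα_i)·tanφ'] / Σ W_i sinα_i, with Δl_i = b_i / cosα_i.
Slice 1: Δl = 1.8/cos(-0.3°) = 1.800 m; N'_1 = 44·cos(-0.3°) = 44.0; c'Δl = 8.64; W sinα = -0.2
Slice 2: Δl = 1.8/cos7.4° = 1.815 m; N'_2 = 126·cos7.4° = 125.0; c'Δl = 8.71; W sinα = 16.2
Slice 3: Δl = 3.0/cos18.0° = 3.154 m; N'_3 = 297·cos18.0° = 282.5; c'Δl = 15.14; W sinα = 91.8
Slice 4: Δl = 2.7/cos31.6° = 3.170 m; N'_4 = 198·cos31.6° = 168.6; c'Δl = 15.22; W sinα = 103.7
Slice 5: Δl = 2.6/cos46.3° = 3.763 m; N'_5 = 81·cos46.3° = 56.0; c'Δl = 18.06; W sinα = 58.6
Σc'Δl = 65.8 kN/m; ΣN' = 676.0 kN/m; ΣW sinα = 270.1 kN/m
Resisting = 65.8 + 676.0·tan33.5° = 65.8 + 447.4 = 513.2 kN/m
FS = 513.2 / 270.1 = 1.900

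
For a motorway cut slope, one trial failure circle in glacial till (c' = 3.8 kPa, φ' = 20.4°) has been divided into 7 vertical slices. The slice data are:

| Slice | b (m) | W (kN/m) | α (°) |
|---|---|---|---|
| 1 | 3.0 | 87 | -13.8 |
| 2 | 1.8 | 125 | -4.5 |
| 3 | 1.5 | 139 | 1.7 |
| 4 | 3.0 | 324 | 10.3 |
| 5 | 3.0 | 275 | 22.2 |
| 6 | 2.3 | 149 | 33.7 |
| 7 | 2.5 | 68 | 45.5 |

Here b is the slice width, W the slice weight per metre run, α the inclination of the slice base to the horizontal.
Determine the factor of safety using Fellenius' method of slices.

Ordinary method of slices: FS = Σ[c'·Δl_i + (W_i cosα_i)·tanφ'] / Σ W_i sinα_i, with Δl_i = b_i / cosα_i.
Slice 1: Δl = 3.0/cos(-13.8°) = 3.089 m; N'_1 = 87·cos(-13.8°) = 84.5; c'Δl = 11.74; W sinα = -20.8
Slice 2: Δl = 1.8/cos(-4.5°) = 1.806 m; N'_2 = 125·cos(-4.5°) = 124.6; c'Δl = 6.86; W sinα = -9.8
Slice 3: Δl = 1.5/cos1.7° = 1.501 m; N'_3 = 139·cos1.7° = 138.9; c'Δl = 5.70; W sinα = 4.1
Slice 4: Δl = 3.0/cos10.3° = 3.049 m; N'_4 = 324·cos10.3° = 318.8; c'Δl = 11.59; W sinα = 57.9
Slice 5: Δl = 3.0/cos22.2° = 3.240 m; N'_5 = 275·cos22.2° = 254.6; c'Δl = 12.31; W sinα = 103.9
Slice 6: Δl = 2.3/cos33.7° = 2.765 m; N'_6 = 149·cos33.7° = 124.0; c'Δl = 10.51; W sinα = 82.7
Slice 7: Δl = 2.5/cos45.5° = 3.567 m; N'_7 = 68·cos45.5° = 47.7; c'Δl = 13.55; W sinα = 48.5
Σc'Δl = 72.3 kN/m; ΣN' = 1093.1 kN/m; ΣW sinα = 266.6 kN/m
Resisting = 72.3 + 1093.1·tan20.4° = 72.3 + 406.5 = 478.8 kN/m
FS = 478.8 / 266.6 = 1.796

FS = 1.80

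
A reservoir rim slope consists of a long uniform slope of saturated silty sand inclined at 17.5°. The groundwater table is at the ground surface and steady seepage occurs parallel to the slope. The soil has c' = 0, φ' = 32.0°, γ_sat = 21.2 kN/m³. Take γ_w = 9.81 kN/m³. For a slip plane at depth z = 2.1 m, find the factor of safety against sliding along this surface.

FS = 1.06

With seepage parallel to the slope and the water table at the surface, the effective normal stress on the slip plane uses the buoyant unit weight γ' = γ_sat − γ_w while the driving shear stress uses γ_sat:
FS = [c' + γ' z cos²β tanφ'] / [γ_sat z sinβ cosβ]
(For c' = 0 this reduces to FS = (γ'/γ_sat)·tanφ'/tanβ.)
γ' = 21.2 − 9.81 = 11.39 kN/m³
Numerator = 0.0 + 11.39·2.1·cos²17.5°·tan32.0° = 0.0 + 11.39·2.1·0.9096·0.6249 = 13.595 kPa
Denominator = 21.2·2.1·sin17.5°·cos17.5° = 21.2·2.1·0.3007·0.9537 = 12.768 kPa
FS = 13.595 / 12.768 = 1.065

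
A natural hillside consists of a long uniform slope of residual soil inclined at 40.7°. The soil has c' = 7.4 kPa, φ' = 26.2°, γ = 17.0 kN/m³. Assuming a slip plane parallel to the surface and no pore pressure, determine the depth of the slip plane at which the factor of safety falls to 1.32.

z = 1.18 m

Setting FS = 1.32 in FS = [c' + γz cos²β tanφ'] / [γz sinβ cosβ] and solving for z:
z = c' / [γ cosβ (FS·sinβ − cosβ·tanφ')]
  = 7.4 / [17.0·cos40.7°·(1.32·sin40.7° − cos40.7°·tan26.2°)]
  = 7.4 / [17.0·0.7581·(1.32·0.6521 − 0.7581·0.4921)]
  = 7.4 / 6.2859 = 1.177 m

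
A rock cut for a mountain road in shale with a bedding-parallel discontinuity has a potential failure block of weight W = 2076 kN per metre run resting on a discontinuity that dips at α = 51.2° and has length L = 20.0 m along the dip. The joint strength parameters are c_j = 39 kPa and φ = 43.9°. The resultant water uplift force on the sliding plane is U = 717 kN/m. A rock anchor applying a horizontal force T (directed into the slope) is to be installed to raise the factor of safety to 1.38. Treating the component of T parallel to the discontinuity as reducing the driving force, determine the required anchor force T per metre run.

T = 552 kN/m

Resolving forces along and normal to the sliding plane, with the horizontal anchor force T adding T·sinα to the effective normal force and T·cosα acting up the plane against the driving force:
FS = [c_jL + (W cosα − U + T sinα) tanφ] / [W sinα − T cosα]
Without the anchor: N' = 583.8 kN/m, driving T_d = 1617.9 kN/m, resisting R = 39·20.0 + 583.8·tan43.9° = 1341.8 kN/m, FS = 0.83.
Setting FS = 1.38 and solving for T:
1.38·(1617.9 − T cos51.2°) = 1341.8 + T sin51.2°·tan43.9°
T·(sin51.2°·tan43.9° + 1.38·cos51.2°) = 1.38·1617.9 − 1341.8
T·(0.7793·0.9623 + 1.38·0.6266) = 2232.7 − 1341.8 = 890.9
T·1.6147 = 890.9
T = 551.7 kN/m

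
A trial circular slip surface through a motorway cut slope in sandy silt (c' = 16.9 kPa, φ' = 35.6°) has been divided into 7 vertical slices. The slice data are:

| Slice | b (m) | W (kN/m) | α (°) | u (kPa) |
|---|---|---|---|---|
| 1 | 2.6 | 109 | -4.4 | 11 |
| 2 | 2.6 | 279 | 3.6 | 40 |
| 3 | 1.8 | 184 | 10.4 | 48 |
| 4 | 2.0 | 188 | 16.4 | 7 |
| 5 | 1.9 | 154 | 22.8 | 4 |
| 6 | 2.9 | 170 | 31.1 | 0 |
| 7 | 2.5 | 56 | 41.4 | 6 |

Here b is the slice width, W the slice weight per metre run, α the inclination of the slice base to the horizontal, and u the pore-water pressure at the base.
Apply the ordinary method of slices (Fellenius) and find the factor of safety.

FS = 3.16

Ordinary method of slices: FS = Σ[c'·Δl_i + (W_i cosα_i − u_i·Δl_i)·tanφ'] / Σ W_i sinα_i, with Δl_i = b_i / cosα_i.
Slice 1: Δl = 2.6/cos(-4.4°) = 2.608 m; N'_1 = 109·cos(-4.4°) − 11·2.608 = 80.0; c'Δl = 44.07; W sinα = -8.4
Slice 2: Δl = 2.6/cos3.6° = 2.605 m; N'_2 = 279·cos3.6° − 40·2.605 = 174.2; c'Δl = 44.03; W sinα = 17.5
Slice 3: Δl = 1.8/cos10.4° = 1.830 m; N'_3 = 184·cos10.4° − 48·1.830 = 93.1; c'Δl = 30.93; W sinα = 33.2
Slice 4: Δl = 2.0/cos16.4° = 2.085 m; N'_4 = 188·cos16.4° − 7·2.085 = 165.8; c'Δl = 35.23; W sinα = 53.1
Slice 5: Δl = 1.9/cos22.8° = 2.061 m; N'_5 = 154·cos22.8° − 4·2.061 = 133.7; c'Δl = 34.83; W sinα = 59.7
Slice 6: Δl = 2.9/cos31.1° = 3.387 m; N'_6 = 170·cos31.1° − 0·3.387 = 145.6; c'Δl = 57.24; W sinα = 87.8
Slice 7: Δl = 2.5/cos41.4° = 3.333 m; N'_7 = 56·cos41.4° − 6·3.333 = 22.0; c'Δl = 56.32; W sinα = 37.0
Σc'Δl = 302.7 kN/m; ΣN' = 814.4 kN/m; ΣW sinα = 280.0 kN/m
Resisting = 302.7 + 814.4·tan35.6° = 302.7 + 583.1 = 885.7 kN/m
FS = 885.7 / 280.0 = 3.164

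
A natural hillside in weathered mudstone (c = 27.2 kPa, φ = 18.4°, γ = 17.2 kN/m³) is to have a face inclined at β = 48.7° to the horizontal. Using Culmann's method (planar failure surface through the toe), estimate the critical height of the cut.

Culmann's analysis gives the critical failure plane at α_cr = (β + φ)/2 = (48.7 + 18.4)/2 = 33.5°, and the critical height
H_c = (4c/γ) · sinβ cosφ / [1 − cos(β − φ)]
    = (4·27.2/17.2) · sin48.7°·cos18.4° / [1 − cos(30.3°)]
    = 6.326 · 0.7513·0.9489 / [1 − 0.8634]
    = 6.326 · 0.7129 / 0.1366
    = 33.01 m

H_c = 33.01 m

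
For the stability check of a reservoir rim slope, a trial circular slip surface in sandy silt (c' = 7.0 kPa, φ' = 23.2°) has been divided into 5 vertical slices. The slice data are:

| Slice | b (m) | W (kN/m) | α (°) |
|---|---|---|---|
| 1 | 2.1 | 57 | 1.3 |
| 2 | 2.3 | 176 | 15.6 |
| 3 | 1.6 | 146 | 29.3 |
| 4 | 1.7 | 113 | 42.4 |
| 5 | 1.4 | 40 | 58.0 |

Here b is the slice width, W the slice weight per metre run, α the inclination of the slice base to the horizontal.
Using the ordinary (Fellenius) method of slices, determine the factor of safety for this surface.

Ordinary method of slices: FS = Σ[c'·Δl_i + (W_i cosα_i)·tanφ'] / Σ W_i sinα_i, with Δl_i = b_i / cosα_i.
Slice 1: Δl = 2.1/cos1.3° = 2.101 m; N'_1 = 57·cos1.3° = 57.0; c'Δl = 14.70; W sinα = 1.3
Slice 2: Δl = 2.3/cos15.6° = 2.388 m; N'_2 = 176·cos15.6° = 169.5; c'Δl = 16.72; W sinα = 47.3
Slice 3: Δl = 1.6/cos29.3° = 1.835 m; N'_3 = 146·cos29.3° = 127.3; c'Δl = 12.84; W sinα = 71.4
Slice 4: Δl = 1.7/cos42.4° = 2.302 m; N'_4 = 113·cos42.4° = 83.4; c'Δl = 16.11; W sinα = 76.2
Slice 5: Δl = 1.4/cos58.0° = 2.642 m; N'_5 = 40·cos58.0° = 21.2; c'Δl = 18.49; W sinα = 33.9
Σc'Δl = 78.9 kN/m; ΣN' = 458.5 kN/m; ΣW sinα = 230.2 kN/m
Resisting = 78.9 + 458.5·tan23.2° = 78.9 + 196.5 = 275.4 kN/m
FS = 275.4 / 230.2 = 1.196

FS = 1.20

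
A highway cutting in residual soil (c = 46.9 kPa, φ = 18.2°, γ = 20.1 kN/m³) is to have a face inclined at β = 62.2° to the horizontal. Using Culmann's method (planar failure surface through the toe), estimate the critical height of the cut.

H_c = 27.95 m

Culmann's analysis gives the critical failure plane at α_cr = (β + φ)/2 = (62.2 + 18.2)/2 = 40.2°, and the critical height
H_c = (4c/γ) · sinβ cosφ / [1 − cos(β − φ)]
    = (4·46.9/20.1) · sin62.2°·cos18.2° / [1 − cos(44.0°)]
    = 9.333 · 0.8846·0.9500 / [1 − 0.7193]
    = 9.333 · 0.8403 / 0.2807
    = 27.95 m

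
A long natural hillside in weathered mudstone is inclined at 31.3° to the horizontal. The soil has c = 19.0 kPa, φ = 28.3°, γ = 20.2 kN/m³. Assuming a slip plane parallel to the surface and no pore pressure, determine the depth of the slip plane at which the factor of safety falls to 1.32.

z = 4.88 m

Setting FS = 1.32 in FS = [c + γz cos²β tanφ] / [γz sinβ cosβ] and solving for z:
z = c / [γ cosβ (FS·sinβ − cosβ·tanφ)]
  = 19.0 / [20.2·cos31.3°·(1.32·sin31.3° − cos31.3°·tan28.3°)]
  = 19.0 / [20.2·0.8545·(1.32·0.5195 − 0.8545·0.5384)]
  = 19.0 / 3.8954 = 4.878 m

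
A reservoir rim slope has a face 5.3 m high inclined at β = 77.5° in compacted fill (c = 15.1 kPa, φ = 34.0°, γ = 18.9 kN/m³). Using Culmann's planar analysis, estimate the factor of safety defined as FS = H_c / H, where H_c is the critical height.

H_c = (4c/γ) · sinβ cosφ / [1 − cos(β − φ)]
    = (4·15.1/18.9) · sin77.5°·cos34.0° / [1 − cos43.5°]
    = 3.196 · 0.8094 / 0.2746 = 9.42 m
FS = H_c / H = 9.42 / 5.3 = 1.777

FS = 1.78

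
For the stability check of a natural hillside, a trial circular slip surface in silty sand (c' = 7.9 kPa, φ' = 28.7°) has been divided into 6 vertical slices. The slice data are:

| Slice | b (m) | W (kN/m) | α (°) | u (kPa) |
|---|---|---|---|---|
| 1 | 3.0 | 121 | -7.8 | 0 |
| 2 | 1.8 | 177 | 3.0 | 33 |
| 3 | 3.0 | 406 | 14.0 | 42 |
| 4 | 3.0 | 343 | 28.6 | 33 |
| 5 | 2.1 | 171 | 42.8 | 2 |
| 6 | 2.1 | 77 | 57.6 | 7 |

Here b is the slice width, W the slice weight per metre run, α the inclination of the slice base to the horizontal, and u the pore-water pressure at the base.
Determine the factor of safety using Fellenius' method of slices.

Ordinary method of slices: FS = Σ[c'·Δl_i + (W_i cosα_i − u_i·Δl_i)·tanφ'] / Σ W_i sinα_i, with Δl_i = b_i / cosα_i.
Slice 1: Δl = 3.0/cos(-7.8°) = 3.028 m; N'_1 = 121·cos(-7.8°) − 0·3.028 = 119.9; c'Δl = 23.92; W sinα = -16.4
Slice 2: Δl = 1.8/cos3.0° = 1.802 m; N'_2 = 177·cos3.0° − 33·1.802 = 117.3; c'Δl = 14.24; W sinα = 9.3
Slice 3: Δl = 3.0/cos14.0° = 3.092 m; N'_3 = 406·cos14.0° − 42·3.092 = 264.1; c'Δl = 24.43; W sinα = 98.2
Slice 4: Δl = 3.0/cos28.6° = 3.417 m; N'_4 = 343·cos28.6° − 33·3.417 = 188.4; c'Δl = 26.99; W sinα = 164.2
Slice 5: Δl = 2.1/cos42.8° = 2.862 m; N'_5 = 171·cos42.8° − 2·2.862 = 119.7; c'Δl = 22.61; W sinα = 116.2
Slice 6: Δl = 2.1/cos57.6° = 3.919 m; N'_6 = 77·cos57.6° − 7·3.919 = 13.8; c'Δl = 30.96; W sinα = 65.0
Σc'Δl = 143.2 kN/m; ΣN' = 823.2 kN/m; ΣW sinα = 436.5 kN/m
Resisting = 143.2 + 823.2·tan28.7° = 143.2 + 450.7 = 593.8 kN/m
FS = 593.8 / 436.5 = 1.361

FS = 1.36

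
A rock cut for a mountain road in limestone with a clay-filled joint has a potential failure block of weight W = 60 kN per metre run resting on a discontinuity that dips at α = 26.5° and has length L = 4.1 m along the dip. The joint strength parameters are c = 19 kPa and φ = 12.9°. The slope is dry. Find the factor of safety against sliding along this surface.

Resolving the block weight along and normal to the plane and applying the Mohr–Coulomb strength on the joint:
N' = W cosα = 60·cos26.5° = 53.7 kN/m
Driving force T = W sinα = 60·sin26.5° = 26.8 kN/m
Resisting force R = c·L + N'·tanφ = 19·4.1 + 53.7·tan12.9° = 77.9 + 12.3 = 90.2 kN/m
FS = R / T = 90.2 / 26.8 = 3.369

FS = 3.37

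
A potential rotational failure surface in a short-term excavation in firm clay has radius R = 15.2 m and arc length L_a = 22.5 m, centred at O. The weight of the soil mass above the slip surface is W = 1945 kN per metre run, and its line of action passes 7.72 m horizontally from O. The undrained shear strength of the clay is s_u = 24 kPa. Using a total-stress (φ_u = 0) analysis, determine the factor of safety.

Taking moments about the centre O, the resisting moment is provided by the undrained shear strength acting along the arc:
M_R = s_u·L_a·R = 24·22.50·15.2 = 8208.0 kN·m/m
M_D = W·d = 1945·7.72 = 15015.4 kN·m/m
FS = M_R / M_D = 8208.0 / 15015.4 = 0.547

FS = 0.55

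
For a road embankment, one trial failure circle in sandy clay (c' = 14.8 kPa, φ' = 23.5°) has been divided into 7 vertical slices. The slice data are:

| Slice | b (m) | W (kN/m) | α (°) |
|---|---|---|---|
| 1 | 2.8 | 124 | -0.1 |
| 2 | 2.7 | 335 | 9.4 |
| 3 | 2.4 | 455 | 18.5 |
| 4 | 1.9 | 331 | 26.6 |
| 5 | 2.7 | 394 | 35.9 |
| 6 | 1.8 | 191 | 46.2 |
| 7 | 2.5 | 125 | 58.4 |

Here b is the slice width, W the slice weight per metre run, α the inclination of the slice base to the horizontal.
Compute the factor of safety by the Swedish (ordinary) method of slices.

FS = 1.27

Ordinary method of slices: FS = Σ[c'·Δl_i + (W_i cosα_i)·tanφ'] / Σ W_i sinα_i, with Δl_i = b_i / cosα_i.
Slice 1: Δl = 2.8/cos(-0.1°) = 2.800 m; N'_1 = 124·cos(-0.1°) = 124.0; c'Δl = 41.44; W sinα = -0.2
Slice 2: Δl = 2.7/cos9.4° = 2.737 m; N'_2 = 335·cos9.4° = 330.5; c'Δl = 40.50; W sinα = 54.7
Slice 3: Δl = 2.4/cos18.5° = 2.531 m; N'_3 = 455·cos18.5° = 431.5; c'Δl = 37.46; W sinα = 144.4
Slice 4: Δl = 1.9/cos26.6° = 2.125 m; N'_4 = 331·cos26.6° = 296.0; c'Δl = 31.45; W sinα = 148.2
Slice 5: Δl = 2.7/cos35.9° = 3.333 m; N'_5 = 394·cos35.9° = 319.2; c'Δl = 49.33; W sinα = 231.0
Slice 6: Δl = 1.8/cos46.2° = 2.601 m; N'_6 = 191·cos46.2° = 132.2; c'Δl = 38.49; W sinα = 137.9
Slice 7: Δl = 2.5/cos58.4° = 4.771 m; N'_7 = 125·cos58.4° = 65.5; c'Δl = 70.61; W sinα = 106.5
Σc'Δl = 309.3 kN/m; ΣN' = 1698.8 kN/m; ΣW sinα = 822.4 kN/m
Resisting = 309.3 + 1698.8·tan23.5° = 309.3 + 738.7 = 1047.9 kN/m
FS = 1047.9 / 822.4 = 1.274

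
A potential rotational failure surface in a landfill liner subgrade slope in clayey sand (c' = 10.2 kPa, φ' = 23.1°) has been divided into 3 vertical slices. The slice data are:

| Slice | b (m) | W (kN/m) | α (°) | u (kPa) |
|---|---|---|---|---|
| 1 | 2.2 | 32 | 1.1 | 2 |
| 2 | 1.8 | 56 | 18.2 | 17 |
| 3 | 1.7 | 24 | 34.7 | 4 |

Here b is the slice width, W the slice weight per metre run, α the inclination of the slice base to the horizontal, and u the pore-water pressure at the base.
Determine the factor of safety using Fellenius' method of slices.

FS = 2.78

Ordinary method of slices: FS = Σ[c'·Δl_i + (W_i cosα_i − u_i·Δl_i)·tanφ'] / Σ W_i sinα_i, with Δl_i = b_i / cosα_i.
Slice 1: Δl = 2.2/cos1.1° = 2.200 m; N'_1 = 32·cos1.1° − 2·2.200 = 27.6; c'Δl = 22.44; W sinα = 0.6
Slice 2: Δl = 1.8/cos18.2° = 1.895 m; N'_2 = 56·cos18.2° − 17·1.895 = 21.0; c'Δl = 19.33; W sinα = 17.5
Slice 3: Δl = 1.7/cos34.7° = 2.068 m; N'_3 = 24·cos34.7° − 4·2.068 = 11.5; c'Δl = 21.09; W sinα = 13.7
Σc'Δl = 62.9 kN/m; ΣN' = 60.0 kN/m; ΣW sinα = 31.8 kN/m
Resisting = 62.9 + 60.0·tan23.1° = 62.9 + 25.6 = 88.5 kN/m
FS = 88.5 / 31.8 = 2.785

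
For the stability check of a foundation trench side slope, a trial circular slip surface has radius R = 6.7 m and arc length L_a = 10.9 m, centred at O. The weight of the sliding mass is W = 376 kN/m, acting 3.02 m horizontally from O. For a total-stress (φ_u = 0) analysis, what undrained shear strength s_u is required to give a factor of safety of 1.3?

FS = s_u·L_a·R / (W·d), so s_u = FS·W·d / (L_a·R).
s_u = 1.3·376·3.02 / (10.90·6.7) = 1476.2 / 73.03 = 20.21 kPa

s_u = 20.2 kPa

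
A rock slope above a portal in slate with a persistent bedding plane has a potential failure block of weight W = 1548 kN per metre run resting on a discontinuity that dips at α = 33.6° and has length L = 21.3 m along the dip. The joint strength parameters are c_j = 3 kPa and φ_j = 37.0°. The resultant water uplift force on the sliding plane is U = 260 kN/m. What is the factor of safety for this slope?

FS = 0.98

Resolving the block weight along and normal to the plane and applying the Mohr–Coulomb strength on the joint:
N' = W cosα − U = 1548·cos33.6° − 260 = 1029.4 kN/m
Driving force T = W sinα = 1548·sin33.6° = 856.7 kN/m
Resisting force R = c_j·L + N'·tanφ_j = 3·21.3 + 1029.4·tan37.0° = 63.9 + 775.7 = 839.6 kN/m
FS = R / T = 839.6 / 856.7 = 0.980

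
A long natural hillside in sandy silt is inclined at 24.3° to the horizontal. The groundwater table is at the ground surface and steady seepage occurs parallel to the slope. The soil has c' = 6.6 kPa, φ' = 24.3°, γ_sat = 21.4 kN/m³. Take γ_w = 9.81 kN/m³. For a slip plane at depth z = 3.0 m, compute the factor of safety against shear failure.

With seepage parallel to the slope and the water table at the surface, the effective normal stress on the slip plane uses the buoyant unit weight γ' = γ_sat − γ_w while the driving shear stress uses γ_sat:
FS = [c' + γ' z cos²β tanφ'] / [γ_sat z sinβ cosβ]
γ' = 21.4 − 9.81 = 11.59 kN/m³
Numerator = 6.6 + 11.59·3.0·cos²24.3°·tan24.3° = 6.6 + 11.59·3.0·0.8307·0.4515 = 19.641 kPa
Denominator = 21.4·3.0·sin24.3°·cos24.3° = 21.4·3.0·0.4115·0.9114 = 24.079 kPa
FS = 19.641 / 24.079 = 0.816

FS = 0.82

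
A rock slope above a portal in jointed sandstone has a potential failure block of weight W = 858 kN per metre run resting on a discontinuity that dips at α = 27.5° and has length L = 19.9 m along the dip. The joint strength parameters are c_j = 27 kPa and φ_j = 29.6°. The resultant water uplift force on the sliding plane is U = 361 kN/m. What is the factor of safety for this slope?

FS = 1.93

Resolving the block weight along and normal to the plane and applying the Mohr–Coulomb strength on the joint:
N' = W cosα − U = 858·cos27.5° − 361 = 400.1 kN/m
Driving force T = W sinα = 858·sin27.5° = 396.2 kN/m
Resisting force R = c_j·L + N'·tanφ_j = 27·19.9 + 400.1·tan29.6° = 537.3 + 227.3 = 764.6 kN/m
FS = R / T = 764.6 / 396.2 = 1.930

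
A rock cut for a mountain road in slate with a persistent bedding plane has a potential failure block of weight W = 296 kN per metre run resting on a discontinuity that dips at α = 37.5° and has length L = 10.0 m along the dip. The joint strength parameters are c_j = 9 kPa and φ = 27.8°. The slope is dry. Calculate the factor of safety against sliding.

FS = 1.19

Resolving the block weight along and normal to the plane and applying the Mohr–Coulomb strength on the joint:
N' = W cosα = 296·cos37.5° = 234.8 kN/m
Driving force T = W sinα = 296·sin37.5° = 180.2 kN/m
Resisting force R = c_j·L + N'·tanφ = 9·10.0 + 234.8·tan27.8° = 90.0 + 123.8 = 213.8 kN/m
FS = R / T = 213.8 / 180.2 = 1.187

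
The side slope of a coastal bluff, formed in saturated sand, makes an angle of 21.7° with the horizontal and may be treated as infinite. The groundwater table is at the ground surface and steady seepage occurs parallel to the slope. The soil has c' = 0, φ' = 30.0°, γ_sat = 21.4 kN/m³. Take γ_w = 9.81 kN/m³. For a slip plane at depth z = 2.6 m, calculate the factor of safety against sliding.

With seepage parallel to the slope and the water table at the surface, the effective normal stress on the slip plane uses the buoyant unit weight γ' = γ_sat − γ_w while the driving shear stress uses γ_sat:
FS = [c' + γ' z cos²β tanφ'] / [γ_sat z sinβ cosβ]
(For c' = 0 this reduces to FS = (γ'/γ_sat)·tanφ'/tanβ.)
γ' = 21.4 − 9.81 = 11.59 kN/m³
Numerator = 0.0 + 11.59·2.6·cos²21.7°·tan30.0° = 0.0 + 11.59·2.6·0.8633·0.5774 = 15.019 kPa
Denominator = 21.4·2.6·sin21.7°·cos21.7° = 21.4·2.6·0.3697·0.9291 = 19.115 kPa
FS = 15.019 / 19.115 = 0.786

FS = 0.79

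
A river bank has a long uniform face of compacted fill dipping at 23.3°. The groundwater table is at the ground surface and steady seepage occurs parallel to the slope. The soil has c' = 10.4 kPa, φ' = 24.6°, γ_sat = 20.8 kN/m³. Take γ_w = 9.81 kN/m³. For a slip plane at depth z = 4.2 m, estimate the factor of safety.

FS = 0.89

With seepage parallel to the slope and the water table at the surface, the effective normal stress on the slip plane uses the buoyant unit weight γ' = γ_sat − γ_w while the driving shear stress uses γ_sat:
FS = [c' + γ' z cos²β tanφ'] / [γ_sat z sinβ cosβ]
γ' = 20.8 − 9.81 = 10.99 kN/m³
Numerator = 10.4 + 10.99·4.2·cos²23.3°·tan24.6° = 10.4 + 10.99·4.2·0.8435·0.4578 = 28.226 kPa
Denominator = 20.8·4.2·sin23.3°·cos23.3° = 20.8·4.2·0.3955·0.9184 = 31.737 kPa
FS = 28.226 / 31.737 = 0.889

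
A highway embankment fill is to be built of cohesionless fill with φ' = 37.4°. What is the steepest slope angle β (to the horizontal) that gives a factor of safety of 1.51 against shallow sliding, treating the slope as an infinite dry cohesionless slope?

β = 26.9°

For an infinite dry cohesionless slope FS = tanφ'/tanβ, so tanβ = tanφ' / FS.
tanβ = tan37.4° / 1.51 = 0.7646 / 1.51 = 0.5063
β = arctan(0.5063) = 26.85°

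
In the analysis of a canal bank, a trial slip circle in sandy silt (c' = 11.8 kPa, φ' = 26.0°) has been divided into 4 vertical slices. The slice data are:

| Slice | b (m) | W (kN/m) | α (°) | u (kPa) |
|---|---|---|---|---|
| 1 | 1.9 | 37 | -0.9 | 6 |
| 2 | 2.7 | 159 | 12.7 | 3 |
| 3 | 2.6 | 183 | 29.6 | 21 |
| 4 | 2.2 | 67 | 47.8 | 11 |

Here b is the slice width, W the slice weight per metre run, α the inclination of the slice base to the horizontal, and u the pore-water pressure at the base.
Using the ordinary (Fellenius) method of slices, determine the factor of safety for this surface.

Ordinary method of slices: FS = Σ[c'·Δl_i + (W_i cosα_i − u_i·Δl_i)·tanφ'] / Σ W_i sinα_i, with Δl_i = b_i / cosα_i.
Slice 1: Δl = 1.9/cos(-0.9°) = 1.900 m; N'_1 = 37·cos(-0.9°) − 6·1.900 = 25.6; c'Δl = 22.42; W sinα = -0.6
Slice 2: Δl = 2.7/cos12.7° = 2.768 m; N'_2 = 159·cos12.7° − 3·2.768 = 146.8; c'Δl = 32.66; W sinα = 35.0
Slice 3: Δl = 2.6/cos29.6° = 2.990 m; N'_3 = 183·cos29.6° − 21·2.990 = 96.3; c'Δl = 35.28; W sinα = 90.4
Slice 4: Δl = 2.2/cos47.8° = 3.275 m; N'_4 = 67·cos47.8° − 11·3.275 = 9.0; c'Δl = 38.65; W sinα = 49.6
Σc'Δl = 129.0 kN/m; ΣN' = 277.7 kN/m; ΣW sinα = 174.4 kN/m
Resisting = 129.0 + 277.7·tan26.0° = 129.0 + 135.4 = 264.5 kN/m
FS = 264.5 / 174.4 = 1.516

FS = 1.52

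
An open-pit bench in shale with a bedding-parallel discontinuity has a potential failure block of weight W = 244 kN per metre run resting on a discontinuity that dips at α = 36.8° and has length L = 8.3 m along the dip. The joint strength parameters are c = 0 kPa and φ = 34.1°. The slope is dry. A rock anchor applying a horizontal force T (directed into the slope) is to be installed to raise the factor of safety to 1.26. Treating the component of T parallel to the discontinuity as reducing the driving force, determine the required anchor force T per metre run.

T = 37 kN/m

Resolving forces along and normal to the sliding plane, with the horizontal anchor force T adding T·sinα to the effective normal force and T·cosα acting up the plane against the driving force:
FS = [cL + (W cosα + T sinα) tanφ] / [W sinα − T cosα]
Without the anchor: N' = 195.4 kN/m, driving T_d = 146.2 kN/m, resisting R = 0·8.3 + 195.4·tan34.1° = 132.3 kN/m, FS = 0.91.
Setting FS = 1.26 and solving for T:
1.26·(146.2 − T cos36.8°) = 132.3 + T sin36.8°·tan34.1°
T·(sin36.8°·tan34.1° + 1.26·cos36.8°) = 1.26·146.2 − 132.3
T·(0.5990·0.6771 + 1.26·0.8007) = 184.2 − 132.3 = 51.9
T·1.4145 = 51.9
T = 36.7 kN/m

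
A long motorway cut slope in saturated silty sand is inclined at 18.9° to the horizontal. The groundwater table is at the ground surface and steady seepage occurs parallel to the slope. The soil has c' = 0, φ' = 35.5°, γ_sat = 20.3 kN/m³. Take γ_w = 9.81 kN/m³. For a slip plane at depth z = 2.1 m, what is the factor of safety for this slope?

With seepage parallel to the slope and the water table at the surface, the effective normal stress on the slip plane uses the buoyant unit weight γ' = γ_sat − γ_w while the driving shear stress uses γ_sat:
FS = [c' + γ' z cos²β tanφ'] / [γ_sat z sinβ cosβ]
(For c' = 0 this reduces to FS = (γ'/γ_sat)·tanφ'/tanβ.)
γ' = 20.3 − 9.81 = 10.49 kN/m³
Numerator = 0.0 + 10.49·2.1·cos²18.9°·tan35.5° = 0.0 + 10.49·2.1·0.8951·0.7133 = 14.064 kPa
Denominator = 20.3·2.1·sin18.9°·cos18.9° = 20.3·2.1·0.3239·0.9461 = 13.064 kPa
FS = 14.064 / 13.064 = 1.077

FS = 1.08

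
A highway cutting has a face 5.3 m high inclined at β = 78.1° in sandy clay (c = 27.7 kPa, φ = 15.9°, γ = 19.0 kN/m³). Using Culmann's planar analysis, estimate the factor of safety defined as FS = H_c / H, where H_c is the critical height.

H_c = (4c/γ) · sinβ cosφ / [1 − cos(β − φ)]
    = (4·27.7/19.0) · sin78.1°·cos15.9° / [1 − cos62.2°]
    = 5.832 · 0.9411 / 0.5336 = 10.28 m
FS = H_c / H = 10.28 / 5.3 = 1.940

FS = 1.94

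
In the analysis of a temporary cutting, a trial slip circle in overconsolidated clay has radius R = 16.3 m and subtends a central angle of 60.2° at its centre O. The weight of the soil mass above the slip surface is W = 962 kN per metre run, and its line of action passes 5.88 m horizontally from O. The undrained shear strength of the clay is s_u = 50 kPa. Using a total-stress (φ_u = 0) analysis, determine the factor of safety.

FS = 2.47

Taking moments about the centre O, the resisting moment is provided by the undrained shear strength acting along the arc:
Arc length L_a = R·θ = 16.3·(60.2°·π/180) = 16.3·1.0507 = 17.13 m
M_R = s_u·L_a·R = 50·17.13·16.3 = 13957.9 kN·m/m
M_D = W·d = 962·5.88 = 5656.6 kN·m/m
FS = M_R / M_D = 13957.9 / 5656.6 = 2.468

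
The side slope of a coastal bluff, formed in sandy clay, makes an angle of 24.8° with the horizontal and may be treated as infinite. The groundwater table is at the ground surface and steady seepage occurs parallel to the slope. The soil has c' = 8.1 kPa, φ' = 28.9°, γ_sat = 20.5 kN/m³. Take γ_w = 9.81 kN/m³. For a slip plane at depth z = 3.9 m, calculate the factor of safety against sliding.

With seepage parallel to the slope and the water table at the surface, the effective normal stress on the slip plane uses the buoyant unit weight γ' = γ_sat − γ_w while the driving shear stress uses γ_sat:
FS = [c' + γ' z cos²β tanφ'] / [γ_sat z sinβ cosβ]
γ' = 20.5 − 9.81 = 10.69 kN/m³
Numerator = 8.1 + 10.69·3.9·cos²24.8°·tan28.9° = 8.1 + 10.69·3.9·0.8241·0.5520 = 27.065 kPa
Denominator = 20.5·3.9·sin24.8°·cos24.8° = 20.5·3.9·0.4195·0.9078 = 30.442 kPa
FS = 27.065 / 30.442 = 0.889

FS = 0.89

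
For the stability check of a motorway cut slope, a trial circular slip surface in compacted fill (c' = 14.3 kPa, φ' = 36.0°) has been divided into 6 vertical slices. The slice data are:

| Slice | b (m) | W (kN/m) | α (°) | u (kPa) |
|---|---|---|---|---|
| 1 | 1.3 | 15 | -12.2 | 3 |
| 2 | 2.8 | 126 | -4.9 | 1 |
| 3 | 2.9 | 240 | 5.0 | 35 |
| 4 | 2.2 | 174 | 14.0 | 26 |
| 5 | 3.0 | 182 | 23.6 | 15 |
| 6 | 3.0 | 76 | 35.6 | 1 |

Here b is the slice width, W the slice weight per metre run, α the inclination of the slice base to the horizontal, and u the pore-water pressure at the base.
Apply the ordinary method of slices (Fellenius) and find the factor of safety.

Ordinary method of slices: FS = Σ[c'·Δl_i + (W_i cosα_i − u_i·Δl_i)·tanφ'] / Σ W_i sinα_i, with Δl_i = b_i / cosα_i.
Slice 1: Δl = 1.3/cos(-12.2°) = 1.330 m; N'_1 = 15·cos(-12.2°) − 3·1.330 = 10.7; c'Δl = 19.02; W sinα = -3.2
Slice 2: Δl = 2.8/cos(-4.9°) = 2.810 m; N'_2 = 126·cos(-4.9°) − 1·2.810 = 122.7; c'Δl = 40.19; W sinα = -10.8
Slice 3: Δl = 2.9/cos5.0° = 2.911 m; N'_3 = 240·cos5.0° − 35·2.911 = 137.2; c'Δl = 41.63; W sinα = 20.9
Slice 4: Δl = 2.2/cos14.0° = 2.267 m; N'_4 = 174·cos14.0° − 26·2.267 = 109.9; c'Δl = 32.42; W sinα = 42.1
Slice 5: Δl = 3.0/cos23.6° = 3.274 m; N'_5 = 182·cos23.6° − 15·3.274 = 117.7; c'Δl = 46.82; W sinα = 72.9
Slice 6: Δl = 3.0/cos35.6° = 3.690 m; N'_6 = 76·cos35.6° − 1·3.690 = 58.1; c'Δl = 52.76; W sinα = 44.2
Σc'Δl = 232.8 kN/m; ΣN' = 556.3 kN/m; ΣW sinα = 166.2 kN/m
Resisting = 232.8 + 556.3·tan36.0° = 232.8 + 404.1 = 637.0 kN/m
FS = 637.0 / 166.2 = 3.833

FS = 3.83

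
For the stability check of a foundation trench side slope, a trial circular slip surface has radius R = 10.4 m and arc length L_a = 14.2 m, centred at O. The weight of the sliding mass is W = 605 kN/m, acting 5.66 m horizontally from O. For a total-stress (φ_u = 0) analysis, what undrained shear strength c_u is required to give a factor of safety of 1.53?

FS = c_u·L_a·R / (W·d), so c_u = FS·W·d / (L_a·R).
c_u = 1.53·605·5.66 / (14.20·10.4) = 5239.2 / 147.68 = 35.48 kPa

c_u = 35.5 kPa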